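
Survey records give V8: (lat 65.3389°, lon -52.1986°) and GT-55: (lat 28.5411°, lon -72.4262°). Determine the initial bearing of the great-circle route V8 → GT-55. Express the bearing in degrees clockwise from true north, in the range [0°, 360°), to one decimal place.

208.9°

Δλ = -20.2276°
y = sin Δλ · cos φ₂ = -0.303733
x = cos φ₁ sin φ₂ − sin φ₁ cos φ₂ cos Δλ = -0.549756
θ = atan2(y, x) = -151.0799° → 208.9201° (mod 360°)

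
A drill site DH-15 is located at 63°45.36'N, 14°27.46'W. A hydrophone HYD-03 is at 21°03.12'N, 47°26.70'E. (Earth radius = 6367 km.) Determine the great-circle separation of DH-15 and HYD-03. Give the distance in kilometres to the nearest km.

6545 km

DH-15: φ = +63.75600°, λ = -14.45767°
HYD-03: φ = +21.05200°, λ = +47.44500°
Δφ = -42.7040°,  Δλ = 61.9027°
a = sin²(Δφ/2) + cos φ₁ cos φ₂ sin²(Δλ/2) = 0.241726
c = 2·arcsin(√a) = 1.027983 rad = 58.8991°
d = R·c = 6367 × 1.027983 = 6545.2 km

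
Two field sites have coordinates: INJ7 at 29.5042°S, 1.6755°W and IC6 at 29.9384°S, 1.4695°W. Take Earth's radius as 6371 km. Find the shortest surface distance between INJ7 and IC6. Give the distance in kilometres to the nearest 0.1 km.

Δφ = -0.4342°,  Δλ = 0.2060°
a = sin²(Δφ/2) + cos φ₁ cos φ₂ sin²(Δλ/2) = 0.000017
c = 2·arcsin(√a) = 0.008196 rad = 0.4696°
d = R·c = 6371 × 0.008196 = 52.2 km

52.2 km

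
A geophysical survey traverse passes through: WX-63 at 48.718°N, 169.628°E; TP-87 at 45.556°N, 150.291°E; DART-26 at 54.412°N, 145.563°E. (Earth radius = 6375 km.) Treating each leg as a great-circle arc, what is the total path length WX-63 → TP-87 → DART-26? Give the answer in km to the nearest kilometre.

WX-63→TP-87: c = 0.235421 rad, d = 1500.81 km
TP-87→DART-26: c = 0.163327 rad, d = 1041.21 km
Total = 1500.81 + 1041.21 = 2542.02 km

2542 km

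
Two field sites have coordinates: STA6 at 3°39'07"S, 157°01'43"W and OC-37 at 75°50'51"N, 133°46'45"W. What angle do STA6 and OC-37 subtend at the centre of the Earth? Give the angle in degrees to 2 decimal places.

STA6: φ = -3.65194°, λ = -157.02861°
OC-37: φ = +75.84750°, λ = -133.77917°
Δφ = 79.4994°,  Δλ = 23.2494°
a = sin²(Δφ/2) + cos φ₁ cos φ₂ sin²(Δλ/2) = 0.418785
c = 2·arcsin(√a) = 1.407643 rad = 80.6520°

80.65°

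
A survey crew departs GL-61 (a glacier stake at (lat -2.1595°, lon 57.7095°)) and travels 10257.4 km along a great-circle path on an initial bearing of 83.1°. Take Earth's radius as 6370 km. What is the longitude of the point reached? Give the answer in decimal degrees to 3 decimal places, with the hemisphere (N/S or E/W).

149.725°E

δ = d/R = 10257.4/6370 = 1.610267 rad
φ₂ = arcsin(sin φ₁ cos δ + cos φ₁ sin δ cos θ)
   = arcsin(-0.03768·-0.03946 + 0.99929·0.99922·0.12014) = 6.97550°
λ₂ = λ₁ + atan2(sin θ sin δ cos φ₁, cos δ − sin φ₁ sin φ₂) = 149.72496°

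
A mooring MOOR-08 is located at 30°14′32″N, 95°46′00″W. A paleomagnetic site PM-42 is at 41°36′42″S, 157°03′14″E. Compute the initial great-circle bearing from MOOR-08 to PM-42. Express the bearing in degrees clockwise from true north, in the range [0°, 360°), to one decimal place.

MOOR-08: φ = +30.24222°, λ = -95.76667°
PM-42: φ = -41.61167°, λ = +157.05389°
Δλ = -107.1794°
y = sin Δλ · cos φ₂ = -0.714305
x = cos φ₁ sin φ₂ − sin φ₁ cos φ₂ cos Δλ = -0.462476
θ = atan2(y, x) = -122.9210° → 237.0790° (mod 360°)

237.1°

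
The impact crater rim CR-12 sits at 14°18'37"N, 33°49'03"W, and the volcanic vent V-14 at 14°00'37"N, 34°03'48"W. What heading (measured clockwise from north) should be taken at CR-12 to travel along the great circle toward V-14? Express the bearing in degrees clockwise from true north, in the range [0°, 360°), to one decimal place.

CR-12: φ = +14.31028°, λ = -33.81750°
V-14: φ = +14.01028°, λ = -34.06333°
Δλ = -0.2458°
y = sin Δλ · cos φ₂ = -0.004163
x = cos φ₁ sin φ₂ − sin φ₁ cos φ₂ cos Δλ = -0.005234
θ = atan2(y, x) = -141.5011° → 218.4989° (mod 360°)

218.5°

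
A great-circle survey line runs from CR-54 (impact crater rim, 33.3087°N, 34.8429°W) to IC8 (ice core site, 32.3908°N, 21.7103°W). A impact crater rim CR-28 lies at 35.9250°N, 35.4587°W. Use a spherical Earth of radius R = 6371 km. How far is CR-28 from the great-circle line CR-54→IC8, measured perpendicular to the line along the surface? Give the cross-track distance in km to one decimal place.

δ₁₃ = central angle CR-54→CR-28 = 0.046511 rad  (haversine)
θ₁₃ = bearing CR-54→CR-28 = 349.211°,  θ₁₂ = bearing CR-54→IC8 = 91.162°
dₓₜ = R·arcsin(sin δ₁₃ · sin(θ₁₃ − θ₁₂)) = 6371·arcsin(0.04649·sin(258.049°)) = -289.897 km
|dₓₜ| = 289.897 km

289.9 km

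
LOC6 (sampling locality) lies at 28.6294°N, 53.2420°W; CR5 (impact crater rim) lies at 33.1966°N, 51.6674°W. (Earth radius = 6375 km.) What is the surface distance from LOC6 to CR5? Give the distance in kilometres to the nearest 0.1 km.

529.9 km

Δφ = 4.5672°,  Δλ = 1.5746°
a = sin²(Δφ/2) + cos φ₁ cos φ₂ sin²(Δλ/2) = 0.001726
c = 2·arcsin(√a) = 0.083123 rad = 4.7626°
d = R·c = 6375 × 0.083123 = 529.9 km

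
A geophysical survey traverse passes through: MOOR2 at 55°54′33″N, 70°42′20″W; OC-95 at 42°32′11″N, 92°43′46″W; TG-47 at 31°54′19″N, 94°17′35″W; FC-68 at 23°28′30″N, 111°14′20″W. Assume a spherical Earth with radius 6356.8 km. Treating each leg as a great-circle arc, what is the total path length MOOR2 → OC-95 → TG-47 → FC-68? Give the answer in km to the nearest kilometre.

5255 km

MOOR2: φ = +55.90917°, λ = -70.70556°
OC-95: φ = +42.53639°, λ = -92.72944°
TG-47: φ = +31.90528°, λ = -94.29306°
FC-68: φ = +23.47500°, λ = -111.23889°
MOOR2→OC-95: c = 0.340021 rad, d = 2161.45 km
OC-95→TG-47: c = 0.186806 rad, d = 1187.49 km
TG-47→FC-68: c = 0.299832 rad, d = 1905.97 km
Total = 2161.45 + 1187.49 + 1905.97 = 5254.91 km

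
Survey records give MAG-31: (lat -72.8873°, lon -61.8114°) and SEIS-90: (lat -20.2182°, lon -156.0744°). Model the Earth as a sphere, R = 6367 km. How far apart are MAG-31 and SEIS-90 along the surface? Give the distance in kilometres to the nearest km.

Δφ = 52.6691°,  Δλ = -94.2630°
a = sin²(Δφ/2) + cos φ₁ cos φ₂ sin²(Δλ/2) = 0.345115
c = 2·arcsin(√a) = 1.255845 rad = 71.9546°
d = R·c = 6367 × 1.255845 = 7996.0 km

7996 km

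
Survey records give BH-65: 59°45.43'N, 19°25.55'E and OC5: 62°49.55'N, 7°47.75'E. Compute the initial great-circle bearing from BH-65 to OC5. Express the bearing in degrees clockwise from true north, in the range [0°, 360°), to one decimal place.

BH-65: φ = +59.75717°, λ = +19.42583°
OC5: φ = +62.82583°, λ = +7.79583°
Δλ = -11.6300°
y = sin Δλ · cos φ₂ = -0.092066
x = cos φ₁ sin φ₂ − sin φ₁ cos φ₂ cos Δλ = 0.061633
θ = atan2(y, x) = -56.2000° → 303.8000° (mod 360°)

303.8°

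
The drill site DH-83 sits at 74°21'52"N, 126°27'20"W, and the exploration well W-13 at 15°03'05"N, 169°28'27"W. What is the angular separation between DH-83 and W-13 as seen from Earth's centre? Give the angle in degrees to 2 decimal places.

63.87°

DH-83: φ = +74.36444°, λ = -126.45556°
W-13: φ = +15.05139°, λ = -169.47417°
Δφ = -59.3131°,  Δλ = -43.0186°
a = sin²(Δφ/2) + cos φ₁ cos φ₂ sin²(Δλ/2) = 0.279816
c = 2·arcsin(√a) = 1.114787 rad = 63.8726°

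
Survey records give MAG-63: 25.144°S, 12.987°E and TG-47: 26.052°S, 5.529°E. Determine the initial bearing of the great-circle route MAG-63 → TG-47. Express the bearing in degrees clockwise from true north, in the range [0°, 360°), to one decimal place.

260.7°

Δλ = -7.4580°
y = sin Δλ · cos φ₂ = -0.116611
x = cos φ₁ sin φ₂ − sin φ₁ cos φ₂ cos Δλ = -0.019076
θ = atan2(y, x) = -99.2906° → 260.7094° (mod 360°)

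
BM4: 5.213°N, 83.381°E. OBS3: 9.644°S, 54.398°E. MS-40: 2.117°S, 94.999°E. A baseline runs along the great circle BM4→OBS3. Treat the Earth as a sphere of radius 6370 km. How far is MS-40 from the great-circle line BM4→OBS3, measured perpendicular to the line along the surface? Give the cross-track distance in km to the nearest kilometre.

δ₁₃ = central angle BM4→MS-40 = 0.239577 rad  (haversine)
θ₁₃ = bearing BM4→MS-40 = 121.994°,  θ₁₂ = bearing BM4→OBS3 = 242.830°
dₓₜ = R·arcsin(sin δ₁₃ · sin(θ₁₃ − θ₁₂)) = 6370·arcsin(0.23729·sin(-120.836°)) = -1307.021 km
|dₓₜ| = 1307.021 km

1307 km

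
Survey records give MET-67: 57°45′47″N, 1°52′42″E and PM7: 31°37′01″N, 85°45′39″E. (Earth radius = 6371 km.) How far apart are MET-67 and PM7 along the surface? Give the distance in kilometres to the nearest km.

MET-67: φ = +57.76306°, λ = +1.87833°
PM7: φ = +31.61694°, λ = +85.76083°
Δφ = -26.1461°,  Δλ = 83.8825°
a = sin²(Δφ/2) + cos φ₁ cos φ₂ sin²(Δλ/2) = 0.254083
c = 2·arcsin(√a) = 1.056601 rad = 60.5388°
d = R·c = 6371 × 1.056601 = 6731.6 km

6732 km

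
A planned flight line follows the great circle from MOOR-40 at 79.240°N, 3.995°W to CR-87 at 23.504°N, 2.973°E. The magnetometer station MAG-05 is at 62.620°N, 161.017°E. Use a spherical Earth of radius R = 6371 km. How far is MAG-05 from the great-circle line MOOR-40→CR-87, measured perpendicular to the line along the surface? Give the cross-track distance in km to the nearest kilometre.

δ₁₃ = central angle MOOR-40→MAG-05 = 0.660925 rad  (haversine)
θ₁₃ = bearing MOOR-40→MAG-05 = 11.172°,  θ₁₂ = bearing MOOR-40→CR-87 = 172.272°
dₓₜ = R·arcsin(sin δ₁₃ · sin(θ₁₃ − θ₁₂)) = 6371·arcsin(0.61385·sin(-161.100°)) = -1275.281 km
|dₓₜ| = 1275.281 km

1275 km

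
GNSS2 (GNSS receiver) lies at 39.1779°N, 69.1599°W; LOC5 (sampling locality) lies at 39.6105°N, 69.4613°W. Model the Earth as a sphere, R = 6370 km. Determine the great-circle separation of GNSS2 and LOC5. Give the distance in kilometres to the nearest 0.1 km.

Δφ = 0.4326°,  Δλ = -0.3014°
a = sin²(Δφ/2) + cos φ₁ cos φ₂ sin²(Δλ/2) = 0.000018
c = 2·arcsin(√a) = 0.008575 rad = 0.4913°
d = R·c = 6370 × 0.008575 = 54.6 km

54.6 km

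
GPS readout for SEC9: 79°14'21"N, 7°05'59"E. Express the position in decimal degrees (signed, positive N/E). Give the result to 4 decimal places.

+79.2392°, +7.0997°

lat: 79.2392° N → +79.2392°
lon: 7.0997° E → +7.0997°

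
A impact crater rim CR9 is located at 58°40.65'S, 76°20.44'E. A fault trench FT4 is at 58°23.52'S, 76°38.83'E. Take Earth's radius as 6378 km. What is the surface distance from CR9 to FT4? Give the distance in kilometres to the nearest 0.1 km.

CR9: φ = -58.67750°, λ = +76.34067°
FT4: φ = -58.39200°, λ = +76.64717°
Δφ = 0.2855°,  Δλ = 0.3065°
a = sin²(Δφ/2) + cos φ₁ cos φ₂ sin²(Δλ/2) = 0.000008
c = 2·arcsin(√a) = 0.005712 rad = 0.3273°
d = R·c = 6378 × 0.005712 = 36.4 km

36.4 km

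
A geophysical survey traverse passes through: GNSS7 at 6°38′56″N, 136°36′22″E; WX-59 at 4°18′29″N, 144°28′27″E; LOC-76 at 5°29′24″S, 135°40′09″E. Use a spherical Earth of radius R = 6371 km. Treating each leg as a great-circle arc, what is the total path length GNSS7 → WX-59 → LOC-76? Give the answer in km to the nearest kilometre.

GNSS7: φ = +6.64889°, λ = +136.60611°
WX-59: φ = +4.30806°, λ = +144.47417°
LOC-76: φ = -5.49000°, λ = +135.66917°
GNSS7→WX-59: c = 0.142661 rad, d = 908.89 km
WX-59→LOC-76: c = 0.229783 rad, d = 1463.95 km
Total = 908.89 + 1463.95 = 2372.84 km

2373 km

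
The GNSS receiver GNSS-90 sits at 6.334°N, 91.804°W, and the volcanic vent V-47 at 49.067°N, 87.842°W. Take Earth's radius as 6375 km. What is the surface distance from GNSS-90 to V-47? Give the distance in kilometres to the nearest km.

4769 km

Δφ = 42.7330°,  Δλ = 3.9620°
a = sin²(Δφ/2) + cos φ₁ cos φ₂ sin²(Δλ/2) = 0.133516
c = 2·arcsin(√a) = 0.748122 rad = 42.8642°
d = R·c = 6375 × 0.748122 = 4769.3 km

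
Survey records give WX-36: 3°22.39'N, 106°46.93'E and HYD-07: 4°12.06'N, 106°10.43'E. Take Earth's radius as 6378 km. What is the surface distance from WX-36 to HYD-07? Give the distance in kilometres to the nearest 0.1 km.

WX-36: φ = +3.37317°, λ = +106.78217°
HYD-07: φ = +4.20100°, λ = +106.17383°
Δφ = 0.8278°,  Δλ = -0.6083°
a = sin²(Δφ/2) + cos φ₁ cos φ₂ sin²(Δλ/2) = 0.000080
c = 2·arcsin(√a) = 0.017916 rad = 1.0265°
d = R·c = 6378 × 0.017916 = 114.3 km

114.3 km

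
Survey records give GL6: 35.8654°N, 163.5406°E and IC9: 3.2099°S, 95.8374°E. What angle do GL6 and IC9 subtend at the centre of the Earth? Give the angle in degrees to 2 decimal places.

74.09°

Δφ = -39.0753°,  Δλ = -67.7032°
a = sin²(Δφ/2) + cos φ₁ cos φ₂ sin²(Δλ/2) = 0.362910
c = 2·arcsin(√a) = 1.293060 rad = 74.0869°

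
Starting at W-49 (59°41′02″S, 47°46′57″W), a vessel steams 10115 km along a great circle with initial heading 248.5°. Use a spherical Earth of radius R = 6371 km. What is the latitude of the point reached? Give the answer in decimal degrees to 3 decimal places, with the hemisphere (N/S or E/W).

9.812°S

W-49: φ = -59.68389°, λ = -47.78250°
δ = d/R = 10115/6371 = 1.587663 rad
φ₂ = arcsin(sin φ₁ cos δ + cos φ₁ sin δ cos θ)
   = arcsin(-0.86325·-0.01687 + 0.50477·0.99986·-0.36650) = -9.81185°
λ₂ = λ₁ + atan2(sin θ sin δ cos φ₁, cos δ − sin φ₁ sin φ₂) = -157.03149°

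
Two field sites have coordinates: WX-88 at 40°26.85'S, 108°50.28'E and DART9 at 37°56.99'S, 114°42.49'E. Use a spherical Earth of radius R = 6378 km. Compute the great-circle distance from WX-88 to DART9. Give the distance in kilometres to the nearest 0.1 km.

WX-88: φ = -40.44750°, λ = +108.83800°
DART9: φ = -37.94983°, λ = +114.70817°
Δφ = 2.4977°,  Δλ = 5.8702°
a = sin²(Δφ/2) + cos φ₁ cos φ₂ sin²(Δλ/2) = 0.002048
c = 2·arcsin(√a) = 0.090549 rad = 5.1881°
d = R·c = 6378 × 0.090549 = 577.5 km

577.5 km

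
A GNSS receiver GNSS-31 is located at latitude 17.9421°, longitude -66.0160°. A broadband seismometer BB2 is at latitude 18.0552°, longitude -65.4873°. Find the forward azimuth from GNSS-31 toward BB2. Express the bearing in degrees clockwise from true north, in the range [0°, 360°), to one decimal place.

Δλ = 0.5287°
y = sin Δλ · cos φ₂ = 0.008773
x = cos φ₁ sin φ₂ − sin φ₁ cos φ₂ cos Δλ = 0.001986
θ = atan2(y, x) = 77.2419° → 77.2419° (mod 360°)

77.2°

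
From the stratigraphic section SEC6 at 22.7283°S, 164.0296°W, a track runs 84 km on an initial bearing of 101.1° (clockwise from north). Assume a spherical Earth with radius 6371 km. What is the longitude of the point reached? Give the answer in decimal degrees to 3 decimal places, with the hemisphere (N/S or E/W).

163.225°W

δ = d/R = 84/6371 = 0.013185 rad
φ₂ = arcsin(sin φ₁ cos δ + cos φ₁ sin δ cos θ)
   = arcsin(-0.38636·0.99991 + 0.92235·0.01318·-0.19252) = -22.87172°
λ₂ = λ₁ + atan2(sin θ sin δ cos φ₁, cos δ − sin φ₁ sin φ₂) = -163.22504°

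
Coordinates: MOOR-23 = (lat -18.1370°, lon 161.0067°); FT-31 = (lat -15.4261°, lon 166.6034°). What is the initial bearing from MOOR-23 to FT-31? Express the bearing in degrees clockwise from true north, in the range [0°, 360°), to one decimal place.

64.0°

Δλ = 5.5967°
y = sin Δλ · cos φ₂ = 0.094012
x = cos φ₁ sin φ₂ − sin φ₁ cos φ₂ cos Δλ = 0.045866
θ = atan2(y, x) = 63.9935° → 63.9935° (mod 360°)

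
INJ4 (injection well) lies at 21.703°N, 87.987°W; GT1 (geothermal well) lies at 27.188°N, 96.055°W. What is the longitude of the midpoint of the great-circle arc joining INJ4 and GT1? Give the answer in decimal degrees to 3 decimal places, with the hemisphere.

Bx = cos φ₂ cos Δλ = 0.880708,  By = cos φ₂ sin Δλ = -0.124841
φₘ = atan2(sin φ₁ + sin φ₂, √((cos φ₁ + Bx)² + By²)) = 24.49906°
λₘ = λ₁ + atan2(By, cos φ₁ + Bx) = -91.93301°

91.933°W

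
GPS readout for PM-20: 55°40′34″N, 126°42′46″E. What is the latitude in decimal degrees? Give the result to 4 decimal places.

55° + 40′/60 + 34″/3600 = 55 + 0.66667 + 0.00944 = 55.6761°

55.6761°N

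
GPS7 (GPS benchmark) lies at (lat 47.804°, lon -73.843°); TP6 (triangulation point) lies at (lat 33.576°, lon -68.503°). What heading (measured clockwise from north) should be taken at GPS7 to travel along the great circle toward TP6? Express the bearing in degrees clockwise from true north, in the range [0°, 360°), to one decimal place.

162.3°

Δλ = 5.3400°
y = sin Δλ · cos φ₂ = 0.077538
x = cos φ₁ sin φ₂ − sin φ₁ cos φ₂ cos Δλ = -0.243102
θ = atan2(y, x) = 162.3098° → 162.3098° (mod 360°)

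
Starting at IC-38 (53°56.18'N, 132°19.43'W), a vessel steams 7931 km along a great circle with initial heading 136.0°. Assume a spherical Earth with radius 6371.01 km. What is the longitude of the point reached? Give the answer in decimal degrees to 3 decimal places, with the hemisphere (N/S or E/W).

90.653°W

IC-38: φ = +53.93633°, λ = -132.32383°
δ = d/R = 7931/6371.01 = 1.244858 rad
φ₂ = arcsin(sin φ₁ cos δ + cos φ₁ sin δ cos θ)
   = arcsin(0.80836·0.32020 + 0.58868·0.94735·-0.71934) = -8.18282°
λ₂ = λ₁ + atan2(sin θ sin δ cos φ₁, cos δ − sin φ₁ sin φ₂) = -90.65272°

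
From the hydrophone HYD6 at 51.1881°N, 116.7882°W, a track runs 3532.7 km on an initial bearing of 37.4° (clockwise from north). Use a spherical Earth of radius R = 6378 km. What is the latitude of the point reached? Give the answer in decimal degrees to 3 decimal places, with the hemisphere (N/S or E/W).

δ = d/R = 3532.7/6378 = 0.553888 rad
φ₂ = arcsin(sin φ₁ cos δ + cos φ₁ sin δ cos θ)
   = arcsin(0.77921·0.85049 + 0.62677·0.52600·0.79441) = 67.60899°
λ₂ = λ₁ + atan2(sin θ sin δ cos φ₁, cos δ − sin φ₁ sin φ₂) = -59.78607°

67.609°N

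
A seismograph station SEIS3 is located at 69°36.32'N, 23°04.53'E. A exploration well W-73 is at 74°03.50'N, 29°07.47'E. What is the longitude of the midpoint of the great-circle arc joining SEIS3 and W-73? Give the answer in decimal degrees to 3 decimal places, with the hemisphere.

25.741°E

SEIS3: φ = +69.60533°, λ = +23.07550°
W-73: φ = +74.05833°, λ = +29.12450°
Bx = cos φ₂ cos Δλ = 0.273129,  By = cos φ₂ sin Δλ = 0.028943
φₘ = atan2(sin φ₁ + sin φ₂, √((cos φ₁ + Bx)² + By²)) = 71.85515°
λₘ = λ₁ + atan2(By, cos φ₁ + Bx) = 25.74135°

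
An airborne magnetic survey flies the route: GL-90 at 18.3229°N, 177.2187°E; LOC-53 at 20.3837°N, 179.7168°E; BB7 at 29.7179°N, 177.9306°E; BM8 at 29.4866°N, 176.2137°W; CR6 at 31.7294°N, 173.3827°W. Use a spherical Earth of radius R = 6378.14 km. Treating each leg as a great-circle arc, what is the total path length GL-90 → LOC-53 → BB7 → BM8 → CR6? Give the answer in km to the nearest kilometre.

GL-90→LOC-53: c = 0.054641 rad, d = 348.51 km
LOC-53→BB7: c = 0.165334 rad, d = 1054.52 km
BB7→BM8: c = 0.088944 rad, d = 567.29 km
BM8→CR6: c = 0.057794 rad, d = 368.62 km
Total = 348.51 + 1054.52 + 567.29 + 368.62 = 2338.94 km

2339 km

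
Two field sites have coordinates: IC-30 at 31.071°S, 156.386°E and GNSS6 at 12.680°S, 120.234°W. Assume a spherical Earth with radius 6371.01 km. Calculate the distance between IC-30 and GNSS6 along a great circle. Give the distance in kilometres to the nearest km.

8662 km

Δφ = 18.3910°,  Δλ = 83.3800°
a = sin²(Δφ/2) + cos φ₁ cos φ₂ sin²(Δλ/2) = 0.395189
c = 2·arcsin(√a) = 1.359607 rad = 77.8998°
d = R·c = 6371.01 × 1.359607 = 8662.1 km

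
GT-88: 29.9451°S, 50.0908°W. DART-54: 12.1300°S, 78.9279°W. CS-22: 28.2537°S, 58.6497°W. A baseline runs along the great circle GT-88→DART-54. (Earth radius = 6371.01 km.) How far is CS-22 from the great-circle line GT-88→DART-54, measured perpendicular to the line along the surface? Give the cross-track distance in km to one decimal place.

δ₁₃ = central angle GT-88→CS-22 = 0.133785 rad  (haversine)
θ₁₃ = bearing GT-88→CS-22 = 280.636°,  θ₁₂ = bearing GT-88→DART-54 = 297.496°
dₓₜ = R·arcsin(sin δ₁₃ · sin(θ₁₃ − θ₁₂)) = 6371.01·arcsin(0.13339·sin(-16.859°)) = -246.526 km
|dₓₜ| = 246.526 km

246.5 km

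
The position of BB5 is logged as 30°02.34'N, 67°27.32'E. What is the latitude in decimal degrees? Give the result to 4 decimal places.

30° + 2.34′/60 = 30 + 0.03900 = 30.0390°

30.0390°N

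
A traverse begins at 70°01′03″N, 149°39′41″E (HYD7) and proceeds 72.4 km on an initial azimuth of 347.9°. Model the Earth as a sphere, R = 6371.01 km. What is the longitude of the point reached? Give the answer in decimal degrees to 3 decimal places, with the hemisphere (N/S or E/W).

HYD7: φ = +70.01750°, λ = +149.66139°
δ = d/R = 72.4/6371.01 = 0.011364 rad
φ₂ = arcsin(sin φ₁ cos δ + cos φ₁ sin δ cos θ)
   = arcsin(0.93980·0.99994 + 0.34173·0.01136·0.97778) = 70.65368°
λ₂ = λ₁ + atan2(sin θ sin δ cos φ₁, cos δ − sin φ₁ sin φ₂) = 149.24940°

149.249°E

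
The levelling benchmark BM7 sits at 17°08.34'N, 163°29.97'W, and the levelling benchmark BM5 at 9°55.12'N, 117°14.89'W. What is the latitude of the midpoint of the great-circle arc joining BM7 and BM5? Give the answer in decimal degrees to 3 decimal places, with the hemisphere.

BM7: φ = +17.13900°, λ = -163.49950°
BM5: φ = +9.91867°, λ = -117.24817°
Bx = cos φ₂ cos Δλ = 0.681161,  By = cos φ₂ sin Δλ = 0.711583
φₘ = atan2(sin φ₁ + sin φ₂, √((cos φ₁ + Bx)² + By²)) = 14.66161°
λₘ = λ₁ + atan2(By, cos φ₁ + Bx) = -140.00238°

14.662°N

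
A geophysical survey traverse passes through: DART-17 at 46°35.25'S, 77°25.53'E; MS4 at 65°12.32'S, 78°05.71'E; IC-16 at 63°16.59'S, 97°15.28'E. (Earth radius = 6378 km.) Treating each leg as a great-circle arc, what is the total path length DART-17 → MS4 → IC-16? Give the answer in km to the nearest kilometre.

DART-17: φ = -46.58750°, λ = +77.42550°
MS4: φ = -65.20533°, λ = +78.09517°
IC-16: φ = -63.27650°, λ = +97.25467°
DART-17→MS4: c = 0.325004 rad, d = 2072.88 km
MS4→IC-16: c = 0.148545 rad, d = 947.42 km
Total = 2072.88 + 947.42 = 3020.29 km

3020 km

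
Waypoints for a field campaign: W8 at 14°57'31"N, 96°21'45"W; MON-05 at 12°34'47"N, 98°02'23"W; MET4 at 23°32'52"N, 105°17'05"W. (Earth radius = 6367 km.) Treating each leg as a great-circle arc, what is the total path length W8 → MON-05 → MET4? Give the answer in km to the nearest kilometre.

1759 km

W8: φ = +14.95861°, λ = -96.36250°
MON-05: φ = +12.57972°, λ = -98.03972°
MET4: φ = +23.54778°, λ = -105.28472°
W8→MON-05: c = 0.050320 rad, d = 320.39 km
MON-05→MET4: c = 0.225913 rad, d = 1438.39 km
Total = 320.39 + 1438.39 = 1758.78 km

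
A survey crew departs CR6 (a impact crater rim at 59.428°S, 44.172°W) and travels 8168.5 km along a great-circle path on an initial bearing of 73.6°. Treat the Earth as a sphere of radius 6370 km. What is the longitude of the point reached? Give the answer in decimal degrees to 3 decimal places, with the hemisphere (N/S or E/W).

δ = d/R = 8168.5/6370 = 1.282339 rad
φ₂ = arcsin(sin φ₁ cos δ + cos φ₁ sin δ cos θ)
   = arcsin(-0.86099·0.28447 + 0.50862·0.95868·0.28234) = -6.15725°
λ₂ = λ₁ + atan2(sin θ sin δ cos φ₁, cos δ − sin φ₁ sin φ₂) = 23.49862°

23.499°E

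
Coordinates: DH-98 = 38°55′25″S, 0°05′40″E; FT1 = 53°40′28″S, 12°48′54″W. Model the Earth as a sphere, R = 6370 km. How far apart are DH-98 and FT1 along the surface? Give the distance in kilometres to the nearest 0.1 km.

1909.8 km

DH-98: φ = -38.92361°, λ = +0.09444°
FT1: φ = -53.67444°, λ = -12.81500°
Δφ = -14.7508°,  Δλ = -12.9094°
a = sin²(Δφ/2) + cos φ₁ cos φ₂ sin²(Δλ/2) = 0.022303
c = 2·arcsin(√a) = 0.299806 rad = 17.1776°
d = R·c = 6370 × 0.299806 = 1909.8 km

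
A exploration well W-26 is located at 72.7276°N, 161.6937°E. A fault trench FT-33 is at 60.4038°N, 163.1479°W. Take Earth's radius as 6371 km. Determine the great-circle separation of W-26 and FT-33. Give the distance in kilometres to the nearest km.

Δφ = -12.3238°,  Δλ = 35.1584°
a = sin²(Δφ/2) + cos φ₁ cos φ₂ sin²(Δλ/2) = 0.024898
c = 2·arcsin(√a) = 0.316906 rad = 18.1574°
d = R·c = 6371 × 0.316906 = 2019.0 km

2019 km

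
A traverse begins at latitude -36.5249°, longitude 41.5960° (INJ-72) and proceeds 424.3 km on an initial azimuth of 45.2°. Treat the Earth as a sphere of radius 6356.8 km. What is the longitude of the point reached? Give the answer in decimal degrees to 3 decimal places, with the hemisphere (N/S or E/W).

44.860°E

δ = d/R = 424.3/6356.8 = 0.066747 rad
φ₂ = arcsin(sin φ₁ cos δ + cos φ₁ sin δ cos θ)
   = arcsin(-0.59517·0.99777 + 0.80360·0.06670·0.70463) = -33.78510°
λ₂ = λ₁ + atan2(sin θ sin δ cos φ₁, cos δ − sin φ₁ sin φ₂) = 44.86035°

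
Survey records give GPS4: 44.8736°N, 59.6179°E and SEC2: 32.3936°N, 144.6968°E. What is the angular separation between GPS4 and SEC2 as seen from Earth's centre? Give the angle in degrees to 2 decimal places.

Δφ = -12.4800°,  Δλ = 85.0789°
a = sin²(Δφ/2) + cos φ₁ cos φ₂ sin²(Δλ/2) = 0.285342
c = 2·arcsin(√a) = 1.127062 rad = 64.5759°

64.58°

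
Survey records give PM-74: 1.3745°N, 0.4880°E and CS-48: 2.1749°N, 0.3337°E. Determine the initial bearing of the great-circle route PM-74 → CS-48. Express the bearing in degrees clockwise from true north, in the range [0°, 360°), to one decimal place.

349.1°

Δλ = -0.1543°
y = sin Δλ · cos φ₂ = -0.002691
x = cos φ₁ sin φ₂ − sin φ₁ cos φ₂ cos Δλ = 0.013969
θ = atan2(y, x) = -10.9041° → 349.0959° (mod 360°)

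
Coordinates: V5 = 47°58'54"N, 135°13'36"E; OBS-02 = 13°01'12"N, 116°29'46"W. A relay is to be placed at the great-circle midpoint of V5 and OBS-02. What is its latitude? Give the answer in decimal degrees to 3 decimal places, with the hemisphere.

V5: φ = +47.98167°, λ = +135.22667°
OBS-02: φ = +13.02000°, λ = -116.49611°
Bx = cos φ₂ cos Δλ = -0.305552,  By = cos φ₂ sin Δλ = 0.925139
φₘ = atan2(sin φ₁ + sin φ₂, √((cos φ₁ + Bx)² + By²)) = 44.24433°
λₘ = λ₁ + atan2(By, cos φ₁ + Bx) = -156.24084°

44.244°N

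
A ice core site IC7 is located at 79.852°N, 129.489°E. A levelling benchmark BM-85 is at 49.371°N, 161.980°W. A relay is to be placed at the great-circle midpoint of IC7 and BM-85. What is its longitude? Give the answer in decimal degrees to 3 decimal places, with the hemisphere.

Bx = cos φ₂ cos Δλ = 0.238323,  By = cos φ₂ sin Δλ = 0.605978
φₘ = atan2(sin φ₁ + sin φ₂, √((cos φ₁ + Bx)² + By²)) = 67.16167°
λₘ = λ₁ + atan2(By, cos φ₁ + Bx) = -174.88473°

174.885°W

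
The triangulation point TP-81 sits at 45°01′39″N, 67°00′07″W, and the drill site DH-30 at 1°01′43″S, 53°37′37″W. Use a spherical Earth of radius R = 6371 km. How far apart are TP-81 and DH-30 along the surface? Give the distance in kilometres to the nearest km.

5289 km

TP-81: φ = +45.02750°, λ = -67.00194°
DH-30: φ = -1.02861°, λ = -53.62694°
Δφ = -46.0561°,  Δλ = 13.3750°
a = sin²(Δφ/2) + cos φ₁ cos φ₂ sin²(Δλ/2) = 0.162607
c = 2·arcsin(√a) = 0.830120 rad = 47.5624°
d = R·c = 6371 × 0.830120 = 5288.7 km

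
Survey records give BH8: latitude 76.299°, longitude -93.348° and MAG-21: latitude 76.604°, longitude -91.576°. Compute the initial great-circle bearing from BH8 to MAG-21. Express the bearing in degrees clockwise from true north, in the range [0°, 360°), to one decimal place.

52.8°

Δλ = 1.7720°
y = sin Δλ · cos φ₂ = 0.007164
x = cos φ₁ sin φ₂ − sin φ₁ cos φ₂ cos Δλ = 0.005431
θ = atan2(y, x) = 52.8354° → 52.8354° (mod 360°)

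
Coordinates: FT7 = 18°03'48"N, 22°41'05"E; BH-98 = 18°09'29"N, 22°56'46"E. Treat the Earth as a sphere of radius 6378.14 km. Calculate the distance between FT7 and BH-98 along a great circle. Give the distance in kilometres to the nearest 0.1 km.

FT7: φ = +18.06333°, λ = +22.68472°
BH-98: φ = +18.15806°, λ = +22.94611°
Δφ = 0.0947°,  Δλ = 0.2614°
a = sin²(Δφ/2) + cos φ₁ cos φ₂ sin²(Δλ/2) = 0.000005
c = 2·arcsin(√a) = 0.004641 rad = 0.2659°
d = R·c = 6378.14 × 0.004641 = 29.6 km

29.6 km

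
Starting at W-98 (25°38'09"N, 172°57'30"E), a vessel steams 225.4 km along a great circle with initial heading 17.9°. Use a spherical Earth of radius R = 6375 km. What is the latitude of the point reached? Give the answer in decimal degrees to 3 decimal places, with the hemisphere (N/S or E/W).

W-98: φ = +25.63583°, λ = +172.95833°
δ = d/R = 225.4/6375 = 0.035357 rad
φ₂ = arcsin(sin φ₁ cos δ + cos φ₁ sin δ cos θ)
   = arcsin(0.43265·0.99938 + 0.90156·0.03535·0.95159) = 27.56188°
λ₂ = λ₁ + atan2(sin θ sin δ cos φ₁, cos δ − sin φ₁ sin φ₂) = 173.66056°

27.562°N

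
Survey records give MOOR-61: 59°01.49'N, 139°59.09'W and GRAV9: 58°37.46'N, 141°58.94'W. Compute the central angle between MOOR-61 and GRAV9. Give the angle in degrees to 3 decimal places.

1.109°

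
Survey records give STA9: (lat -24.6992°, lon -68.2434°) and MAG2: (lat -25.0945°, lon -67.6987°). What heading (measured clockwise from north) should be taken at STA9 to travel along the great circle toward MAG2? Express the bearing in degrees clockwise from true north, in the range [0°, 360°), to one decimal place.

128.8°

Δλ = 0.5447°
y = sin Δλ · cos φ₂ = 0.008609
x = cos φ₁ sin φ₂ − sin φ₁ cos φ₂ cos Δλ = -0.006916
θ = atan2(y, x) = 128.7768° → 128.7768° (mod 360°)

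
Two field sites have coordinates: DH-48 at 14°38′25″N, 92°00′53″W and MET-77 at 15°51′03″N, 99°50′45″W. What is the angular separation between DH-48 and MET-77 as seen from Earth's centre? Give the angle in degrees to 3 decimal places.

DH-48: φ = +14.64028°, λ = -92.01472°
MET-77: φ = +15.85083°, λ = -99.84583°
Δφ = 1.2106°,  Δλ = -7.8311°
a = sin²(Δφ/2) + cos φ₁ cos φ₂ sin²(Δλ/2) = 0.004452
c = 2·arcsin(√a) = 0.133541 rad = 7.6513°

7.651°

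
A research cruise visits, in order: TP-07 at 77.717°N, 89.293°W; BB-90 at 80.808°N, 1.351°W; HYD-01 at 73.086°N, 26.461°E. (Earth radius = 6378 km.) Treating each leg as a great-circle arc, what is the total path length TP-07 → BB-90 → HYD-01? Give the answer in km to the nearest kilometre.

2758 km

TP-07→BB-90: c = 0.262356 rad, d = 1673.31 km
BB-90→HYD-01: c = 0.170128 rad, d = 1085.08 km
Total = 1673.31 + 1085.08 = 2758.38 km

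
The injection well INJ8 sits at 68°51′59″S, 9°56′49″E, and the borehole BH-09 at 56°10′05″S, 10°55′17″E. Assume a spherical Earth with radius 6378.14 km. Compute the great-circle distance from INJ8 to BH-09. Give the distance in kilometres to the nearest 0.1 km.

INJ8: φ = -68.86639°, λ = +9.94694°
BH-09: φ = -56.16806°, λ = +10.92139°
Δφ = 12.6983°,  Δλ = 0.9744°
a = sin²(Δφ/2) + cos φ₁ cos φ₂ sin²(Δλ/2) = 0.012244
c = 2·arcsin(√a) = 0.221760 rad = 12.7059°
d = R·c = 6378.14 × 0.221760 = 1414.4 km

1414.4 km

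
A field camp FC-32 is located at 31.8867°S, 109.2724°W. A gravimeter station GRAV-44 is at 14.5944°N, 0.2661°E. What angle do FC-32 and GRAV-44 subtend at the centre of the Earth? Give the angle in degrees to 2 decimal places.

114.07°

Δφ = 46.4811°,  Δλ = 109.5385°
a = sin²(Δφ/2) + cos φ₁ cos φ₂ sin²(Δλ/2) = 0.703956
c = 2·arcsin(√a) = 1.990962 rad = 114.0737°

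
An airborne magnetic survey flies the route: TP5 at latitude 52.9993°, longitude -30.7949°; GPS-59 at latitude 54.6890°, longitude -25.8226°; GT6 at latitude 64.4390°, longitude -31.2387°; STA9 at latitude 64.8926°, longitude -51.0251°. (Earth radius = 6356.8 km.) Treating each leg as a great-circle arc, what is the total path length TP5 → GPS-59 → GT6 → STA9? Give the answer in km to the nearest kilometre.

TP5→GPS-59: c = 0.059067 rad, d = 375.48 km
GPS-59→GT6: c = 0.176623 rad, d = 1122.76 km
GT6→STA9: c = 0.147376 rad, d = 936.84 km
Total = 375.48 + 1122.76 + 936.84 = 2435.07 km

2435 km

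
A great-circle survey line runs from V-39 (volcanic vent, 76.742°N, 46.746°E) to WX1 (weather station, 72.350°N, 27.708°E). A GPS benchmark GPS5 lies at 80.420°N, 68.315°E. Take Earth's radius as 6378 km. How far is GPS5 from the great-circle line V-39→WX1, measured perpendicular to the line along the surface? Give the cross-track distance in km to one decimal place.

207.4 km

δ₁₃ = central angle V-39→GPS5 = 0.097325 rad  (haversine)
θ₁₃ = bearing V-39→GPS5 = 39.022°,  θ₁₂ = bearing V-39→WX1 = 238.572°
dₓₜ = R·arcsin(sin δ₁₃ · sin(θ₁₃ − θ₁₂)) = 6378·arcsin(0.09717·sin(-199.549°)) = 207.420 km
|dₓₜ| = 207.420 km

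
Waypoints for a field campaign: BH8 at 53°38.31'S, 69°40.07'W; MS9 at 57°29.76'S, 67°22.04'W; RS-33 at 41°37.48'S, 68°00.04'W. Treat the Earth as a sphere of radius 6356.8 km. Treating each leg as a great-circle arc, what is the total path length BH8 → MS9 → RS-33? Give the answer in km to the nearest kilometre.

2213 km

BH8: φ = -53.63850°, λ = -69.66783°
MS9: φ = -57.49600°, λ = -67.36733°
RS-33: φ = -41.62467°, λ = -68.00067°
BH8→MS9: c = 0.071040 rad, d = 451.59 km
MS9→RS-33: c = 0.277097 rad, d = 1761.45 km
Total = 451.59 + 1761.45 = 2213.04 km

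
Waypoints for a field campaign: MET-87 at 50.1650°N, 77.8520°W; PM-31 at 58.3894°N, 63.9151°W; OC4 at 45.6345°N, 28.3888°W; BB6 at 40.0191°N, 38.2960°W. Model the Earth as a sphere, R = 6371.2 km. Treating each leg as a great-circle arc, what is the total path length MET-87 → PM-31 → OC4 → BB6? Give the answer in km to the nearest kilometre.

5070 km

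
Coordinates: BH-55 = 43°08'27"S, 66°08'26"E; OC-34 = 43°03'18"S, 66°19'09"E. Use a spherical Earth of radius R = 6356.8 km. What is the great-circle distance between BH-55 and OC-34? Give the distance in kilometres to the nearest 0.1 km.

BH-55: φ = -43.14083°, λ = +66.14056°
OC-34: φ = -43.05500°, λ = +66.31917°
Δφ = 0.0858°,  Δλ = 0.1786°
a = sin²(Δφ/2) + cos φ₁ cos φ₂ sin²(Δλ/2) = 0.000002
c = 2·arcsin(√a) = 0.002725 rad = 0.1561°
d = R·c = 6356.8 × 0.002725 = 17.3 km

17.3 km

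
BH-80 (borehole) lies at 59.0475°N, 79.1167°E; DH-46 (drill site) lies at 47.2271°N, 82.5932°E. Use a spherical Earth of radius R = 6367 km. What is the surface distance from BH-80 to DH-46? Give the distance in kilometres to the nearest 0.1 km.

Δφ = -11.8204°,  Δλ = 3.4765°
a = sin²(Δφ/2) + cos φ₁ cos φ₂ sin²(Δλ/2) = 0.010924
c = 2·arcsin(√a) = 0.209419 rad = 11.9989°
d = R·c = 6367 × 0.209419 = 1333.4 km

1333.4 km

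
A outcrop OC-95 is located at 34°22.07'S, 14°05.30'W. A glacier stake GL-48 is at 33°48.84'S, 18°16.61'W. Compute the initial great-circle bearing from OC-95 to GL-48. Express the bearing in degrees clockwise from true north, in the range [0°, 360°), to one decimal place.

OC-95: φ = -34.36783°, λ = -14.08833°
GL-48: φ = -33.81400°, λ = -18.27683°
Δλ = -4.1885°
y = sin Δλ · cos φ₂ = -0.060684
x = cos φ₁ sin φ₂ − sin φ₁ cos φ₂ cos Δλ = 0.008413
θ = atan2(y, x) = -82.1066° → 277.8934° (mod 360°)

277.9°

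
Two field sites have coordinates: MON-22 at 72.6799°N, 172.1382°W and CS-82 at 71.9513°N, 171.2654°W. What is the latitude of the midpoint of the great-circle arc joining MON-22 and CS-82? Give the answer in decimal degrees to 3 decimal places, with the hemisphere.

72.316°N

Bx = cos φ₂ cos Δλ = 0.309789,  By = cos φ₂ sin Δλ = 0.004719
φₘ = atan2(sin φ₁ + sin φ₂, √((cos φ₁ + Bx)² + By²)) = 72.31608°
λₘ = λ₁ + atan2(By, cos φ₁ + Bx) = -171.69310°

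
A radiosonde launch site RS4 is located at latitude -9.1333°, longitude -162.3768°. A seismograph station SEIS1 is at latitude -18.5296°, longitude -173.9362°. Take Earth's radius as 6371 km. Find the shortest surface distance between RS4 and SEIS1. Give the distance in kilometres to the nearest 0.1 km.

Δφ = -9.3963°,  Δλ = -11.5594°
a = sin²(Δφ/2) + cos φ₁ cos φ₂ sin²(Δλ/2) = 0.016202
c = 2·arcsin(√a) = 0.255269 rad = 14.6258°
d = R·c = 6371 × 0.255269 = 1626.3 km

1626.3 km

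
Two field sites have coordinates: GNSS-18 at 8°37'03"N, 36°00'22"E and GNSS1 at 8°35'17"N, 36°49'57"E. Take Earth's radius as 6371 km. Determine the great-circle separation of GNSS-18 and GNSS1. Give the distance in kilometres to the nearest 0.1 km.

GNSS-18: φ = +8.61750°, λ = +36.00611°
GNSS1: φ = +8.58806°, λ = +36.83250°
Δφ = -0.0294°,  Δλ = 0.8264°
a = sin²(Δφ/2) + cos φ₁ cos φ₂ sin²(Δλ/2) = 0.000051
c = 2·arcsin(√a) = 0.014270 rad = 0.8176°
d = R·c = 6371 × 0.014270 = 90.9 km

90.9 km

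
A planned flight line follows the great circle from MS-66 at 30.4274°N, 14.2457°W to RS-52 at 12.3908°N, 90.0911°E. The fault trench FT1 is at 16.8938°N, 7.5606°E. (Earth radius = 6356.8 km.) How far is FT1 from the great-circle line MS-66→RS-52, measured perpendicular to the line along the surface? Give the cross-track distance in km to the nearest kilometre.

1933 km

δ₁₃ = central angle MS-66→FT1 = 0.419738 rad  (haversine)
θ₁₃ = bearing MS-66→FT1 = 119.285°,  θ₁₂ = bearing MS-66→RS-52 = 71.998°
dₓₜ = R·arcsin(sin δ₁₃ · sin(θ₁₃ − θ₁₂)) = 6356.8·arcsin(0.40752·sin(47.287°)) = 1933.087 km
|dₓₜ| = 1933.087 km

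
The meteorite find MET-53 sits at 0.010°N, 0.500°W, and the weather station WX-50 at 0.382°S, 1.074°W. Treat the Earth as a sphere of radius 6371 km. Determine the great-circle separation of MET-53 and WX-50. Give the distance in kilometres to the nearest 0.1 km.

77.3 km

Δφ = -0.3920°,  Δλ = -0.5740°
a = sin²(Δφ/2) + cos φ₁ cos φ₂ sin²(Δλ/2) = 0.000037
c = 2·arcsin(√a) = 0.012131 rad = 0.6951°
d = R·c = 6371 × 0.012131 = 77.3 km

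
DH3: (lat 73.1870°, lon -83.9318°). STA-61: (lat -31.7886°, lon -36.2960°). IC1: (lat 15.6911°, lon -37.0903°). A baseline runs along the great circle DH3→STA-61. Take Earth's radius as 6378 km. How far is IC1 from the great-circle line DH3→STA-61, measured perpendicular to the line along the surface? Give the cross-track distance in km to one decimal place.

988.7 km

δ₁₃ = central angle DH3→IC1 = 1.104738 rad  (haversine)
θ₁₃ = bearing DH3→IC1 = 128.175°,  θ₁₂ = bearing DH3→STA-61 = 138.128°
dₓₜ = R·arcsin(sin δ₁₃ · sin(θ₁₃ − θ₁₂)) = 6378·arcsin(0.89335·sin(-9.953°)) = -988.715 km
|dₓₜ| = 988.715 km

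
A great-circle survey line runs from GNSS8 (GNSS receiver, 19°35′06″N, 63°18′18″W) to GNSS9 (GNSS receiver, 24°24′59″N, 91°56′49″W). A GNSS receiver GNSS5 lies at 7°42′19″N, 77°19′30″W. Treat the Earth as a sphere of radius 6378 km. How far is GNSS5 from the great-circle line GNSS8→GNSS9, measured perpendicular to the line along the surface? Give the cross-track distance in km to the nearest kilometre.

GNSS8: φ = +19.58500°, λ = -63.30500°
GNSS9: φ = +24.41639°, λ = -91.94694°
GNSS5: φ = +7.70528°, λ = -77.32500°
δ₁₃ = central angle GNSS8→GNSS5 = 0.315085 rad  (haversine)
θ₁₃ = bearing GNSS8→GNSS5 = 230.777°,  θ₁₂ = bearing GNSS8→GNSS9 = 285.565°
dₓₜ = R·arcsin(sin δ₁₃ · sin(θ₁₃ − θ₁₂)) = 6378·arcsin(0.30990·sin(-54.788°)) = -1632.645 km
|dₓₜ| = 1632.645 km

1633 km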